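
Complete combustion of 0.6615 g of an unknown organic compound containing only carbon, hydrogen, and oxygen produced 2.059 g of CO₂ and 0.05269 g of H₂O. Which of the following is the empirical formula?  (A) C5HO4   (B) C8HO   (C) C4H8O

mol C = 2.059 g CO₂ ÷ 44.009 g/mol = 0.046786 mol
mol H = 2 × 0.05269 g H₂O ÷ 18.015 g/mol = 0.0058496 mol
mass O = 0.6615 − (0.56195 + 0.0058964) = 0.093658 g → mol O = 0.093658 ÷ 15.999 = 0.0058540 mol
Divide by the smallest (0.0058496 mol): C 7.998, H 1.000, O 1.001

(B) C8HO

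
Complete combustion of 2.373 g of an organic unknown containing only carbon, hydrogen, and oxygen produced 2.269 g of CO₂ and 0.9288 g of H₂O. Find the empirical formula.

mol C = 2.269 g CO₂ ÷ 44.009 g/mol = 0.051558 mol
mol H = 2 × 0.9288 g H₂O ÷ 18.015 g/mol = 0.10311 mol
mass O = 2.373 − (0.61926 + 0.10394) = 1.6498 g → mol O = 1.6498 ÷ 15.999 = 0.10312 mol
Divide by the smallest (0.051558 mol): C 1.000, H 2.000, O 2.000

CH2O2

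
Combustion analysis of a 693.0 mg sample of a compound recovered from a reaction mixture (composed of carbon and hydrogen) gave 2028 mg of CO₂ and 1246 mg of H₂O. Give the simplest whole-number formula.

CH3

mol C = 2.028 g CO₂ ÷ 44.009 g/mol = 0.046081 mol
mol H = 2 × 1.246 g H₂O ÷ 18.015 g/mol = 0.13833 mol
Divide by the smallest (0.046081 mol): C 1.000, H 3.002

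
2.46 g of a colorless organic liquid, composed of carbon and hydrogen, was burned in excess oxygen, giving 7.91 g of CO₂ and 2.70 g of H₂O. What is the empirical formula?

mol C = 7.91 g CO₂ ÷ 44.009 g/mol = 0.1797 mol
mol H = 2 × 2.70 g H₂O ÷ 18.015 g/mol = 0.2998 mol
Divide by the smallest (0.1797 mol): C 1.000, H 1.668
Multiplying each by 3 gives whole numbers: C 3.00, H 5.00

C3H5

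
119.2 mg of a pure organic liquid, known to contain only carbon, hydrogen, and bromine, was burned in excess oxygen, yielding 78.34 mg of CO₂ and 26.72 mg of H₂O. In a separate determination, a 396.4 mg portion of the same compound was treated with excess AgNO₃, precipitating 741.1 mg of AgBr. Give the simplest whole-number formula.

mol C = 0.07834 g CO₂ ÷ 44.009 g/mol = 0.0017801 mol
mol H = 2 × 0.02672 g H₂O ÷ 18.015 g/mol = 0.0029664 mol
From the AgBr data: mol Br per gram of compound = (0.7411 ÷ 187.772) ÷ 0.3964 = 0.0099566 mol/g, so in the 0.1192 g combustion sample mol Br = 0.0011868 mol
Divide by the smallest (0.0011868 mol): C 1.500, H 2.499, Br 1.000
Multiplying each by 2 gives whole numbers: C 3.00, H 5.00, Br 2.00

C3H5Br2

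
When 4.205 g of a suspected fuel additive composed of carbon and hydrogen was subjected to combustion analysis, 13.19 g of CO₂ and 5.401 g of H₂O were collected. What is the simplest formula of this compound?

mol C = 13.19 g CO₂ ÷ 44.009 g/mol = 0.29971 mol
mol H = 2 × 5.401 g H₂O ÷ 18.015 g/mol = 0.59961 mol
Divide by the smallest (0.29971 mol): C 1.000, H 2.001

CH2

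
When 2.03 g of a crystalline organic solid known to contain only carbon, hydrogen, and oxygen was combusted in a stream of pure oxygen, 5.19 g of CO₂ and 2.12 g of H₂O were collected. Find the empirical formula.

C5H10O

mol C = 5.19 g CO₂ ÷ 44.009 g/mol = 0.1179 mol
mol H = 2 × 2.12 g H₂O ÷ 18.015 g/mol = 0.2354 mol
mass O = 2.03 − (1.416 + 0.2372) = 0.3763 g → mol O = 0.3763 ÷ 15.999 = 0.02352 mol
Divide by the smallest (0.02352 mol): C 5.014, H 10.007, O 1.000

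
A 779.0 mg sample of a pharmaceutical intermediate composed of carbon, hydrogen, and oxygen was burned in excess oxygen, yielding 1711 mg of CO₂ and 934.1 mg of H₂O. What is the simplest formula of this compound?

C3H8O

mol C = 1.711 g CO₂ ÷ 44.009 g/mol = 0.038878 mol
mol H = 2 × 0.9341 g H₂O ÷ 18.015 g/mol = 0.10370 mol
mass O = 0.7790 − (0.46697 + 0.10453) = 0.20750 g → mol O = 0.20750 ÷ 15.999 = 0.012970 mol
Divide by the smallest (0.012970 mol): C 2.998, H 7.996, O 1.000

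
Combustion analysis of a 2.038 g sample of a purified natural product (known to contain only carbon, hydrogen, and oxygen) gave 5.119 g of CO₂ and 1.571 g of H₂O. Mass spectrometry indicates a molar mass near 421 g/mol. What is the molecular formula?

C24H36O6

mol C = 5.119 g CO₂ ÷ 44.009 g/mol = 0.11632 mol
mol H = 2 × 1.571 g H₂O ÷ 18.015 g/mol = 0.17441 mol
mass O = 2.038 − (1.3971 + 0.17581) = 0.46511 g → mol O = 0.46511 ÷ 15.999 = 0.029071 mol
Divide by the smallest (0.029071 mol): C 4.001, H 5.999, O 1.000
Empirical formula: C4H6O
Empirical-formula mass = 70.09 g/mol; 421 ÷ 70.09 ≈ 6, so the molecular formula is C24H36O6.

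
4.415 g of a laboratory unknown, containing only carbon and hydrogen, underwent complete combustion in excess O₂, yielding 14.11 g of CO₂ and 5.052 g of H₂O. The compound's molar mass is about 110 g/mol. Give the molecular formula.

C8H14

mol C = 14.11 g CO₂ ÷ 44.009 g/mol = 0.32062 mol
mol H = 2 × 5.052 g H₂O ÷ 18.015 g/mol = 0.56087 mol
Divide by the smallest (0.32062 mol): C 1.000, H 1.749
Multiplying each by 4 gives whole numbers: C 4.00, H 7.00
Empirical formula: C4H7
Empirical-formula mass = 55.10 g/mol; 110 ÷ 55.10 ≈ 2, so the molecular formula is C8H14.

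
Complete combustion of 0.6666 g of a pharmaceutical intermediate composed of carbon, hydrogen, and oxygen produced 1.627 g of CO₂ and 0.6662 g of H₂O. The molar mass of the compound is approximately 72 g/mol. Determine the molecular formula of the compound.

mol C = 1.627 g CO₂ ÷ 44.009 g/mol = 0.036970 mol
mol H = 2 × 0.6662 g H₂O ÷ 18.015 g/mol = 0.073961 mol
mass O = 0.6666 − (0.44404 + 0.074552) = 0.14800 g → mol O = 0.14800 ÷ 15.999 = 0.0092509 mol
Divide by the smallest (0.0092509 mol): C 3.996, H 7.995, O 1.000
Empirical formula: C4H8O
Empirical-formula mass = 72.11 g/mol; 72 ÷ 72.11 ≈ 1, so the molecular formula is C4H8O.

C4H8O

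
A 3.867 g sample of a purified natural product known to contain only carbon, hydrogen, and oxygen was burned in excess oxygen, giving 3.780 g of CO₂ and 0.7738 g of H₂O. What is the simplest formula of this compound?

CHO2

mol C = 3.780 g CO₂ ÷ 44.009 g/mol = 0.085892 mol
mol H = 2 × 0.7738 g H₂O ÷ 18.015 g/mol = 0.085906 mol
mass O = 3.867 − (1.0316 + 0.086593) = 2.7488 g → mol O = 2.7488 ÷ 15.999 = 0.17181 mol
Divide by the smallest (0.085892 mol): C 1.000, H 1.000, O 2.000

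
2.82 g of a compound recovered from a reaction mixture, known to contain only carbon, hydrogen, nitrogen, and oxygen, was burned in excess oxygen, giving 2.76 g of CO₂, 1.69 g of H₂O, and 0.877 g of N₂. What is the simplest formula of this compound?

mol C = 2.76 g CO₂ ÷ 44.009 g/mol = 0.06271 mol
mol H = 2 × 1.69 g H₂O ÷ 18.015 g/mol = 0.1876 mol
mol N = 2 × 0.877 g N₂ ÷ 28.014 g/mol = 0.06261 mol
mass O = 2.82 − (0.7533 + 0.1891 + 0.8770) = 1.001 g → mol O = 1.001 ÷ 15.999 = 0.06254 mol
Divide by the smallest (0.06254 mol): C 1.003, H 3.000, N 1.001, O 1.000

CH3NO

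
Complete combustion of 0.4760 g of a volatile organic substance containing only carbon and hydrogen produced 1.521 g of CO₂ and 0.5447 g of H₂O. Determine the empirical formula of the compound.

mol C = 1.521 g CO₂ ÷ 44.009 g/mol = 0.034561 mol
mol H = 2 × 0.5447 g H₂O ÷ 18.015 g/mol = 0.060472 mol
Divide by the smallest (0.034561 mol): C 1.000, H 1.750
Multiplying each by 4 gives whole numbers: C 4.00, H 7.00

C4H7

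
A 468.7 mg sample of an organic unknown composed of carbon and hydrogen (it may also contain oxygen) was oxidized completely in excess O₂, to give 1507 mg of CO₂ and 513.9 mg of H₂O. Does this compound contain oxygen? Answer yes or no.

no

mol C = 1.507 g CO₂ ÷ 44.009 g/mol = 0.034243 mol
mol H = 2 × 0.5139 g H₂O ÷ 18.015 g/mol = 0.057052 mol
C and H together account for 0.46880 g — essentially the entire 0.4687 g sample — so the compound contains no oxygen.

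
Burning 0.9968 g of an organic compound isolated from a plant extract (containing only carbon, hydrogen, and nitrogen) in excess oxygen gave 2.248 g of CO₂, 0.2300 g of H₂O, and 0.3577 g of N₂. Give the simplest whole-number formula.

mol C = 2.248 g CO₂ ÷ 44.009 g/mol = 0.051080 mol
mol H = 2 × 0.2300 g H₂O ÷ 18.015 g/mol = 0.025534 mol
mol N = 2 × 0.3577 g N₂ ÷ 28.014 g/mol = 0.025537 mol
Divide by the smallest (0.025534 mol): C 2.000, H 1.000, N 1.000

C2HN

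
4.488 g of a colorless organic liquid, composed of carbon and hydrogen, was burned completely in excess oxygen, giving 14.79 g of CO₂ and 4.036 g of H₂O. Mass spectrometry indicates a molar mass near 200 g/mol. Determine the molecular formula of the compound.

C15H20

mol C = 14.79 g CO₂ ÷ 44.009 g/mol = 0.33607 mol
mol H = 2 × 4.036 g H₂O ÷ 18.015 g/mol = 0.44807 mol
Divide by the smallest (0.33607 mol): C 1.000, H 1.333
Multiplying each by 3 gives whole numbers: C 3.00, H 4.00
Empirical formula: C3H4
Empirical-formula mass = 40.06 g/mol; 200 ÷ 40.06 ≈ 5, so the molecular formula is C15H20.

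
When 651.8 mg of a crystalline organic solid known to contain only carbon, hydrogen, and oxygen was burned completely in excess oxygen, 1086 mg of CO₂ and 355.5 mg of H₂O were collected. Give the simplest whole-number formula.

C5H8O4

mol C = 1.086 g CO₂ ÷ 44.009 g/mol = 0.024677 mol
mol H = 2 × 0.3555 g H₂O ÷ 18.015 g/mol = 0.039467 mol
mass O = 0.6518 − (0.29639 + 0.039783) = 0.31562 g → mol O = 0.31562 ÷ 15.999 = 0.019728 mol
Divide by the smallest (0.019728 mol): C 1.251, H 2.001, O 1.000
Multiplying each by 4 gives whole numbers: C 5.00, H 8.00, O 4.00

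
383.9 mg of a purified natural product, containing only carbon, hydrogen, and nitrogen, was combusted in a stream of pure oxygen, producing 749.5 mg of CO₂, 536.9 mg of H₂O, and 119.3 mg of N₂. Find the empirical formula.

mol C = 0.7495 g CO₂ ÷ 44.009 g/mol = 0.017031 mol
mol H = 2 × 0.5369 g H₂O ÷ 18.015 g/mol = 0.059606 mol
mol N = 2 × 0.1193 g N₂ ÷ 28.014 g/mol = 0.0085172 mol
Divide by the smallest (0.0085172 mol): C 2.000, H 6.998, N 1.000

C2H7N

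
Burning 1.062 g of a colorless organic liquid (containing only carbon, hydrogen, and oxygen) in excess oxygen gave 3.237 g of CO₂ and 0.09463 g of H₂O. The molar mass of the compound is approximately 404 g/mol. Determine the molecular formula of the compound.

mol C = 3.237 g CO₂ ÷ 44.009 g/mol = 0.073553 mol
mol H = 2 × 0.09463 g H₂O ÷ 18.015 g/mol = 0.010506 mol
mass O = 1.062 − (0.88345 + 0.010590) = 0.16796 g → mol O = 0.16796 ÷ 15.999 = 0.010498 mol
Divide by the smallest (0.010498 mol): C 7.006, H 1.001, O 1.000
Empirical formula: C7HO
Empirical-formula mass = 101.08 g/mol; 404 ÷ 101.08 ≈ 4, so the molecular formula is C28H4O4.

C28H4O4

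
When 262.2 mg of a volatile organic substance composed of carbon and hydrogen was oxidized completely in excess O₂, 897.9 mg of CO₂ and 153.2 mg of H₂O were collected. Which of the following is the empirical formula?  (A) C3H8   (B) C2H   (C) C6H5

(C) C6H5

mol C = 0.8979 g CO₂ ÷ 44.009 g/mol = 0.020403 mol
mol H = 2 × 0.1532 g H₂O ÷ 18.015 g/mol = 0.017008 mol
Divide by the smallest (0.017008 mol): C 1.200, H 1.000
Multiplying each by 5 gives whole numbers: C 6.00, H 5.00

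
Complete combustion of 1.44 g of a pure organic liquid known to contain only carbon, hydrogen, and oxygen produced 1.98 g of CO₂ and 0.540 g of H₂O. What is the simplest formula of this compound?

C6H8O7

mol C = 1.98 g CO₂ ÷ 44.009 g/mol = 0.04499 mol
mol H = 2 × 0.540 g H₂O ÷ 18.015 g/mol = 0.05995 mol
mass O = 1.44 − (0.5404 + 0.06043) = 0.8392 g → mol O = 0.8392 ÷ 15.999 = 0.05245 mol
Divide by the smallest (0.04499 mol): C 1.000, H 1.332, O 1.166
Multiplying each by 6 gives whole numbers: C 6.00, H 7.99, O 7.00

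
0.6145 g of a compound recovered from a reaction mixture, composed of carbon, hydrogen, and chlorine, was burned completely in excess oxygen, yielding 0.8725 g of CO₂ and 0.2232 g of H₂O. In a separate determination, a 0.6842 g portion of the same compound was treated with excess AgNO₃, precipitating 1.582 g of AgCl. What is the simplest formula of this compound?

C4H5Cl2

mol C = 0.8725 g CO₂ ÷ 44.009 g/mol = 0.019825 mol
mol H = 2 × 0.2232 g H₂O ÷ 18.015 g/mol = 0.024779 mol
From the AgCl data: mol Cl per gram of compound = (1.582 ÷ 143.318) ÷ 0.6842 = 0.016133 mol/g, so in the 0.6145 g combustion sample mol Cl = 0.0099139 mol
Divide by the smallest (0.0099139 mol): C 2.000, H 2.499, Cl 1.000
Multiplying each by 2 gives whole numbers: C 4.00, H 5.00, Cl 2.00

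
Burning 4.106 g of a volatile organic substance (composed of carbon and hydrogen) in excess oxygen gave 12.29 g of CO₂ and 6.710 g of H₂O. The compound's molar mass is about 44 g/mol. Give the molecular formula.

mol C = 12.29 g CO₂ ÷ 44.009 g/mol = 0.27926 mol
mol H = 2 × 6.710 g H₂O ÷ 18.015 g/mol = 0.74493 mol
Divide by the smallest (0.27926 mol): C 1.000, H 2.668
Multiplying each by 3 gives whole numbers: C 3.00, H 8.00
Empirical formula: C3H8
Empirical-formula mass = 44.10 g/mol; 44 ÷ 44.10 ≈ 1, so the molecular formula is C3H8.

C3H8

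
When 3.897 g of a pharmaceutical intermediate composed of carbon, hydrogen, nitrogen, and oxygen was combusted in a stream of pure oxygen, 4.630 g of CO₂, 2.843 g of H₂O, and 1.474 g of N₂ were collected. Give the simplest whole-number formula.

C2H6N2O

mol C = 4.630 g CO₂ ÷ 44.009 g/mol = 0.10521 mol
mol H = 2 × 2.843 g H₂O ÷ 18.015 g/mol = 0.31563 mol
mol N = 2 × 1.474 g N₂ ÷ 28.014 g/mol = 0.10523 mol
mass O = 3.897 − (1.2636 + 0.31815 + 1.4740) = 0.84122 g → mol O = 0.84122 ÷ 15.999 = 0.052580 mol
Divide by the smallest (0.052580 mol): C 2.001, H 6.003, N 2.001, O 1.000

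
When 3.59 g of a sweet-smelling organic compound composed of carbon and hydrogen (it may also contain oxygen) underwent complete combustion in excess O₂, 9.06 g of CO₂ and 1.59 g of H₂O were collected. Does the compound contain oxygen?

yes

mol C = 9.06 g CO₂ ÷ 44.009 g/mol = 0.2059 mol
mol H = 2 × 1.59 g H₂O ÷ 18.015 g/mol = 0.1765 mol
C and H account for only 2.651 g of the 3.59 g sample; the remaining 0.9394 g must be oxygen.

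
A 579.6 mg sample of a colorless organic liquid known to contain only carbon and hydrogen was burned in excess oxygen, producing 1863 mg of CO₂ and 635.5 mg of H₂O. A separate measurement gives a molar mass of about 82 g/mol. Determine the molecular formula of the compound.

mol C = 1.863 g CO₂ ÷ 44.009 g/mol = 0.042332 mol
mol H = 2 × 0.6355 g H₂O ÷ 18.015 g/mol = 0.070552 mol
Divide by the smallest (0.042332 mol): C 1.000, H 1.667
Multiplying each by 3 gives whole numbers: C 3.00, H 5.00
Empirical formula: C3H5
Empirical-formula mass = 41.07 g/mol; 82 ÷ 41.07 ≈ 2, so the molecular formula is C6H10.

C6H10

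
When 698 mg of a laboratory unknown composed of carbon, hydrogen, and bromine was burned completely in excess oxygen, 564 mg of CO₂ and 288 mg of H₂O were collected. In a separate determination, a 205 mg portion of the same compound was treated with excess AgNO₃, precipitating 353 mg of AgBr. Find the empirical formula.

C2H5Br

mol C = 0.564 g CO₂ ÷ 44.009 g/mol = 0.01282 mol
mol H = 2 × 0.288 g H₂O ÷ 18.015 g/mol = 0.03197 mol
From the AgBr data: mol Br per gram of compound = (0.353 ÷ 187.772) ÷ 0.205 = 0.009170 mol/g, so in the 0.698 g combustion sample mol Br = 0.006401 mol
Divide by the smallest (0.006401 mol): C 2.002, H 4.995, Br 1.000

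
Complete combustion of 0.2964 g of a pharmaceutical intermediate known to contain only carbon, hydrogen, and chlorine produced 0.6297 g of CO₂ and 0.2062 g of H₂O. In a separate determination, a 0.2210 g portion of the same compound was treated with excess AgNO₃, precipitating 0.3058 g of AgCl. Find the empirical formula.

C5H8Cl

mol C = 0.6297 g CO₂ ÷ 44.009 g/mol = 0.014308 mol
mol H = 2 × 0.2062 g H₂O ÷ 18.015 g/mol = 0.022892 mol
From the AgCl data: mol Cl per gram of compound = (0.3058 ÷ 143.318) ÷ 0.2210 = 0.0096548 mol/g, so in the 0.2964 g combustion sample mol Cl = 0.0028617 mol
Divide by the smallest (0.0028617 mol): C 5.000, H 7.999, Cl 1.000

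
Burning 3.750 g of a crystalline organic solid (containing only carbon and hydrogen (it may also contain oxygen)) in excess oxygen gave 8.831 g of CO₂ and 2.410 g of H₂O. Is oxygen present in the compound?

mol C = 8.831 g CO₂ ÷ 44.009 g/mol = 0.20066 mol
mol H = 2 × 2.410 g H₂O ÷ 18.015 g/mol = 0.26755 mol
C and H account for only 2.6799 g of the 3.750 g sample; the remaining 1.0701 g must be oxygen.

yes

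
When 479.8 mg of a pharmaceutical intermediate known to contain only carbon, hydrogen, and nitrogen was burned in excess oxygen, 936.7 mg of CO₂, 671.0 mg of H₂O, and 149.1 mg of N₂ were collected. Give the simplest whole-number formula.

C2H7N

mol C = 0.9367 g CO₂ ÷ 44.009 g/mol = 0.021284 mol
mol H = 2 × 0.6710 g H₂O ÷ 18.015 g/mol = 0.074493 mol
mol N = 2 × 0.1491 g N₂ ÷ 28.014 g/mol = 0.010645 mol
Divide by the smallest (0.010645 mol): C 2.000, H 6.998, N 1.000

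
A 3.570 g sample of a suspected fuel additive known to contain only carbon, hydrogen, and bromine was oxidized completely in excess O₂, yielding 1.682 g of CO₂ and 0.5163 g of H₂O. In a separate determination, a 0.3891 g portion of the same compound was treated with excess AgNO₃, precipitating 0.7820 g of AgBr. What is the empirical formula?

C2H3Br2

mol C = 1.682 g CO₂ ÷ 44.009 g/mol = 0.038219 mol
mol H = 2 × 0.5163 g H₂O ÷ 18.015 g/mol = 0.057319 mol
From the AgBr data: mol Br per gram of compound = (0.7820 ÷ 187.772) ÷ 0.3891 = 0.010703 mol/g, so in the 3.570 g combustion sample mol Br = 0.038211 mol
Divide by the smallest (0.038211 mol): C 1.000, H 1.500, Br 1.000
Multiplying each by 2 gives whole numbers: C 2.00, H 3.00, Br 2.00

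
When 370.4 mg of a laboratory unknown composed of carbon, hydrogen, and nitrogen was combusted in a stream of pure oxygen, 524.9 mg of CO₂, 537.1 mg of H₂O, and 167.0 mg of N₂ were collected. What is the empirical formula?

CH5N

mol C = 0.5249 g CO₂ ÷ 44.009 g/mol = 0.011927 mol
mol H = 2 × 0.5371 g H₂O ÷ 18.015 g/mol = 0.059628 mol
mol N = 2 × 0.1670 g N₂ ÷ 28.014 g/mol = 0.011923 mol
Divide by the smallest (0.011923 mol): C 1.000, H 5.001, N 1.000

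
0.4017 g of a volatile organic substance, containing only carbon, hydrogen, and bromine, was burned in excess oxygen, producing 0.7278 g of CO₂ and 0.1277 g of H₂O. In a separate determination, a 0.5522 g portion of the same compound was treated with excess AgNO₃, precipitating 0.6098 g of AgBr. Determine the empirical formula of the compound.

mol C = 0.7278 g CO₂ ÷ 44.009 g/mol = 0.016538 mol
mol H = 2 × 0.1277 g H₂O ÷ 18.015 g/mol = 0.014177 mol
From the AgBr data: mol Br per gram of compound = (0.6098 ÷ 187.772) ÷ 0.5522 = 0.0058811 mol/g, so in the 0.4017 g combustion sample mol Br = 0.0023624 mol
Divide by the smallest (0.0023624 mol): C 7.000, H 6.001, Br 1.000

C7H6Br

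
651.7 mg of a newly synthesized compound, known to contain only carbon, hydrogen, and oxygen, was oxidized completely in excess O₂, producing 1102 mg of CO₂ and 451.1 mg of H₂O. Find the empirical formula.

C4H8O3

mol C = 1.102 g CO₂ ÷ 44.009 g/mol = 0.025040 mol
mol H = 2 × 0.4511 g H₂O ÷ 18.015 g/mol = 0.050080 mol
mass O = 0.6517 − (0.30076 + 0.050481) = 0.30046 g → mol O = 0.30046 ÷ 15.999 = 0.018780 mol
Divide by the smallest (0.018780 mol): C 1.333, H 2.667, O 1.000
Multiplying each by 3 gives whole numbers: C 4.00, H 8.00, O 3.00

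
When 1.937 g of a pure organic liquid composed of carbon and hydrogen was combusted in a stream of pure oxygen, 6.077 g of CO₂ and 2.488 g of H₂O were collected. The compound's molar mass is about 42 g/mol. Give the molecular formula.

C3H6

mol C = 6.077 g CO₂ ÷ 44.009 g/mol = 0.13809 mol
mol H = 2 × 2.488 g H₂O ÷ 18.015 g/mol = 0.27621 mol
Divide by the smallest (0.13809 mol): C 1.000, H 2.000
Empirical formula: CH2
Empirical-formula mass = 14.03 g/mol; 42 ÷ 14.03 ≈ 3, so the molecular formula is C3H6.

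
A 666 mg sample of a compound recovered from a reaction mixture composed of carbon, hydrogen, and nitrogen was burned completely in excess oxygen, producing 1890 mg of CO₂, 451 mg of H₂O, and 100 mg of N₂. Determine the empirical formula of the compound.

C6H7N

mol C = 1.89 g CO₂ ÷ 44.009 g/mol = 0.04295 mol
mol H = 2 × 0.451 g H₂O ÷ 18.015 g/mol = 0.05007 mol
mol N = 2 × 0.100 g N₂ ÷ 28.014 g/mol = 0.007139 mol
Divide by the smallest (0.007139 mol): C 6.015, H 7.013, N 1.000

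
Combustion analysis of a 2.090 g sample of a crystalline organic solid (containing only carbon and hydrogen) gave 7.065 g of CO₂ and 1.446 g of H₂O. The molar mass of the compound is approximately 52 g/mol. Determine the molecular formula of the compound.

C4H4

mol C = 7.065 g CO₂ ÷ 44.009 g/mol = 0.16054 mol
mol H = 2 × 1.446 g H₂O ÷ 18.015 g/mol = 0.16053 mol
Divide by the smallest (0.16053 mol): C 1.000, H 1.000
Empirical formula: CH
Empirical-formula mass = 13.02 g/mol; 52 ÷ 13.02 ≈ 4, so the molecular formula is C4H4.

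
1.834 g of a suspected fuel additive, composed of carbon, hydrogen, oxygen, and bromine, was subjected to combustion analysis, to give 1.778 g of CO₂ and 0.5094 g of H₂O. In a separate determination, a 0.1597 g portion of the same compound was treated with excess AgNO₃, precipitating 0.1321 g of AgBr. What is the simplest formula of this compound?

C5H7BrO5

mol C = 1.778 g CO₂ ÷ 44.009 g/mol = 0.040401 mol
mol H = 2 × 0.5094 g H₂O ÷ 18.015 g/mol = 0.056553 mol
From the AgBr data: mol Br per gram of compound = (0.1321 ÷ 187.772) ÷ 0.1597 = 0.0044052 mol/g, so in the 1.834 g combustion sample mol Br = 0.0080792 mol
mass O = 1.834 − (0.48525 + 0.057005 + 0.64556) = 0.64618 g → mol O = 0.64618 ÷ 15.999 = 0.040389 mol
Divide by the smallest (0.0080792 mol): C 5.001, H 7.000, Br 1.000, O 4.999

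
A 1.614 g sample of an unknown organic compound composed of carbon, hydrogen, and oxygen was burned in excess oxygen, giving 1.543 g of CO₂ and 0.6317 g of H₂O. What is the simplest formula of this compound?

mol C = 1.543 g CO₂ ÷ 44.009 g/mol = 0.035061 mol
mol H = 2 × 0.6317 g H₂O ÷ 18.015 g/mol = 0.070130 mol
mass O = 1.614 − (0.42112 + 0.070691) = 1.1222 g → mol O = 1.1222 ÷ 15.999 = 0.070141 mol
Divide by the smallest (0.035061 mol): C 1.000, H 2.000, O 2.001

CH2O2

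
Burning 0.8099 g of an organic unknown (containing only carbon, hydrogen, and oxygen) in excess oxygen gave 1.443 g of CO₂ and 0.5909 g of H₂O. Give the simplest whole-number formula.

mol C = 1.443 g CO₂ ÷ 44.009 g/mol = 0.032789 mol
mol H = 2 × 0.5909 g H₂O ÷ 18.015 g/mol = 0.065601 mol
mass O = 0.8099 − (0.39383 + 0.066126) = 0.34995 g → mol O = 0.34995 ÷ 15.999 = 0.021873 mol
Divide by the smallest (0.021873 mol): C 1.499, H 2.999, O 1.000
Multiplying each by 2 gives whole numbers: C 3.00, H 6.00, O 2.00

C3H6O2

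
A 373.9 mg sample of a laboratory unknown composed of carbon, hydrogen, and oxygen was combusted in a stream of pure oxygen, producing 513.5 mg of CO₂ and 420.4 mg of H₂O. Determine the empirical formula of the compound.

CH4O

mol C = 0.5135 g CO₂ ÷ 44.009 g/mol = 0.011668 mol
mol H = 2 × 0.4204 g H₂O ÷ 18.015 g/mol = 0.046672 mol
mass O = 0.3739 − (0.14015 + 0.047046) = 0.18671 g → mol O = 0.18671 ÷ 15.999 = 0.011670 mol
Divide by the smallest (0.011668 mol): C 1.000, H 4.000, O 1.000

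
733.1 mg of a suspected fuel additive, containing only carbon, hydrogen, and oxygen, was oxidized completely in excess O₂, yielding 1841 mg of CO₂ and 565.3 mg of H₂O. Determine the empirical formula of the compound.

mol C = 1.841 g CO₂ ÷ 44.009 g/mol = 0.041832 mol
mol H = 2 × 0.5653 g H₂O ÷ 18.015 g/mol = 0.062759 mol
mass O = 0.7331 − (0.50245 + 0.063261) = 0.16739 g → mol O = 0.16739 ÷ 15.999 = 0.010463 mol
Divide by the smallest (0.010463 mol): C 3.998, H 5.998, O 1.000

C4H6O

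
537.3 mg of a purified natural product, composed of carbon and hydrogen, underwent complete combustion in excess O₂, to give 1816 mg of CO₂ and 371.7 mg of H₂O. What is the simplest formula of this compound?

mol C = 1.816 g CO₂ ÷ 44.009 g/mol = 0.041264 mol
mol H = 2 × 0.3717 g H₂O ÷ 18.015 g/mol = 0.041266 mol
Divide by the smallest (0.041264 mol): C 1.000, H 1.000

CH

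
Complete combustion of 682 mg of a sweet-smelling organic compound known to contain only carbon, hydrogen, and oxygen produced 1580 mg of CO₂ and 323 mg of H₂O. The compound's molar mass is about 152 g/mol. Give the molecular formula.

mol C = 1.58 g CO₂ ÷ 44.009 g/mol = 0.03590 mol
mol H = 2 × 0.323 g H₂O ÷ 18.015 g/mol = 0.03586 mol
mass O = 0.682 − (0.4312 + 0.03615) = 0.2146 g → mol O = 0.2146 ÷ 15.999 = 0.01342 mol
Divide by the smallest (0.01342 mol): C 2.676, H 2.673, O 1.000
Multiplying each by 3 gives whole numbers: C 8.03, H 8.02, O 3.00
Empirical formula: C8H8O3
Empirical-formula mass = 152.15 g/mol; 152 ÷ 152.15 ≈ 1, so the molecular formula is C8H8O3.

C8H8O3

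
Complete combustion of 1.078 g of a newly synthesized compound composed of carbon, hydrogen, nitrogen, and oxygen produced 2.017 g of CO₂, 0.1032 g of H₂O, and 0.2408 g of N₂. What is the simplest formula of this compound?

mol C = 2.017 g CO₂ ÷ 44.009 g/mol = 0.045832 mol
mol H = 2 × 0.1032 g H₂O ÷ 18.015 g/mol = 0.011457 mol
mol N = 2 × 0.2408 g N₂ ÷ 28.014 g/mol = 0.017191 mol
mass O = 1.078 − (0.55048 + 0.011549 + 0.24080) = 0.27517 g → mol O = 0.27517 ÷ 15.999 = 0.017199 mol
Divide by the smallest (0.011457 mol): C 4.000, H 1.000, N 1.500, O 1.501
Multiplying each by 2 gives whole numbers: C 8.00, H 2.00, N 3.00, O 3.00

C8H2N3O3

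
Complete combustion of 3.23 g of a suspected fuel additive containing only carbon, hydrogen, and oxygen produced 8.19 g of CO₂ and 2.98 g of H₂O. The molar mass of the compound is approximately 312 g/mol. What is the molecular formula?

mol C = 8.19 g CO₂ ÷ 44.009 g/mol = 0.1861 mol
mol H = 2 × 2.98 g H₂O ÷ 18.015 g/mol = 0.3308 mol
mass O = 3.23 − (2.235 + 0.3335) = 0.6613 g → mol O = 0.6613 ÷ 15.999 = 0.04133 mol
Divide by the smallest (0.04133 mol): C 4.502, H 8.004, O 1.000
Multiplying each by 2 gives whole numbers: C 9.00, H 16.01, O 2.00
Empirical formula: C9H16O2
Empirical-formula mass = 156.22 g/mol; 312 ÷ 156.22 ≈ 2, so the molecular formula is C18H32O4.

C18H32O4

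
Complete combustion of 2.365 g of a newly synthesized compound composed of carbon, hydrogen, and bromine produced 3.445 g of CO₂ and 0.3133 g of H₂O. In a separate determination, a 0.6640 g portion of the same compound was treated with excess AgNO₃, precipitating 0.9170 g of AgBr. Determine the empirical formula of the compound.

C9H4Br2

mol C = 3.445 g CO₂ ÷ 44.009 g/mol = 0.078279 mol
mol H = 2 × 0.3133 g H₂O ÷ 18.015 g/mol = 0.034782 mol
From the AgBr data: mol Br per gram of compound = (0.9170 ÷ 187.772) ÷ 0.6640 = 0.0073548 mol/g, so in the 2.365 g combustion sample mol Br = 0.017394 mol
Divide by the smallest (0.017394 mol): C 4.500, H 2.000, Br 1.000
Multiplying each by 2 gives whole numbers: C 9.00, H 4.00, Br 2.00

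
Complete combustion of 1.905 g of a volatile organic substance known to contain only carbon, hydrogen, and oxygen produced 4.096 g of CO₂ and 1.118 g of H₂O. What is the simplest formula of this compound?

C9H12O4

mol C = 4.096 g CO₂ ÷ 44.009 g/mol = 0.093072 mol
mol H = 2 × 1.118 g H₂O ÷ 18.015 g/mol = 0.12412 mol
mass O = 1.905 − (1.1179 + 0.12511) = 0.66200 g → mol O = 0.66200 ÷ 15.999 = 0.041378 mol
Divide by the smallest (0.041378 mol): C 2.249, H 3.000, O 1.000
Multiplying each by 4 gives whole numbers: C 9.00, H 12.00, O 4.00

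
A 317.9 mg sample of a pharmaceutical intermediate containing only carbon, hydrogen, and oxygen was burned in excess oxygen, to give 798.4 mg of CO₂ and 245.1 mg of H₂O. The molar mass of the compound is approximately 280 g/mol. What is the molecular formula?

C16H24O4

mol C = 0.7984 g CO₂ ÷ 44.009 g/mol = 0.018142 mol
mol H = 2 × 0.2451 g H₂O ÷ 18.015 g/mol = 0.027211 mol
mass O = 0.3179 − (0.21790 + 0.027428) = 0.072571 g → mol O = 0.072571 ÷ 15.999 = 0.0045360 mol
Divide by the smallest (0.0045360 mol): C 4.000, H 5.999, O 1.000
Empirical formula: C4H6O
Empirical-formula mass = 70.09 g/mol; 280 ÷ 70.09 ≈ 4, so the molecular formula is C16H24O4.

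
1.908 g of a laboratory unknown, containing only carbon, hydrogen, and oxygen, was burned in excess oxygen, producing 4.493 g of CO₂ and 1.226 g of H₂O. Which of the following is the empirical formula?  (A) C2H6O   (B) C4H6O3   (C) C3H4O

mol C = 4.493 g CO₂ ÷ 44.009 g/mol = 0.10209 mol
mol H = 2 × 1.226 g H₂O ÷ 18.015 g/mol = 0.13611 mol
mass O = 1.908 − (1.2262 + 0.13720) = 0.54457 g → mol O = 0.54457 ÷ 15.999 = 0.034038 mol
Divide by the smallest (0.034038 mol): C 2.999, H 3.999, O 1.000

(C) C3H4O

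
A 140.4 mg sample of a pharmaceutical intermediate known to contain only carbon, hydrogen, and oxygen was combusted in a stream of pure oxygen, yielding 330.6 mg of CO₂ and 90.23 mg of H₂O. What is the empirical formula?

C3H4O

mol C = 0.3306 g CO₂ ÷ 44.009 g/mol = 0.0075121 mol
mol H = 2 × 0.09023 g H₂O ÷ 18.015 g/mol = 0.010017 mol
mass O = 0.1404 − (0.090228 + 0.010097) = 0.040075 g → mol O = 0.040075 ÷ 15.999 = 0.0025048 mol
Divide by the smallest (0.0025048 mol): C 2.999, H 3.999, O 1.000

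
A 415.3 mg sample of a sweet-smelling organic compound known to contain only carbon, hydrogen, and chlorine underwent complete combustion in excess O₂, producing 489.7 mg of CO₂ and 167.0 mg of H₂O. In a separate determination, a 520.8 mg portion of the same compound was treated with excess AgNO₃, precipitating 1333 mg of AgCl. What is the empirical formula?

mol C = 0.4897 g CO₂ ÷ 44.009 g/mol = 0.011127 mol
mol H = 2 × 0.1670 g H₂O ÷ 18.015 g/mol = 0.018540 mol
From the AgCl data: mol Cl per gram of compound = (1.333 ÷ 143.318) ÷ 0.5208 = 0.017859 mol/g, so in the 0.4153 g combustion sample mol Cl = 0.0074169 mol
Divide by the smallest (0.0074169 mol): C 1.500, H 2.500, Cl 1.000
Multiplying each by 2 gives whole numbers: C 3.00, H 5.00, Cl 2.00

C3H5Cl2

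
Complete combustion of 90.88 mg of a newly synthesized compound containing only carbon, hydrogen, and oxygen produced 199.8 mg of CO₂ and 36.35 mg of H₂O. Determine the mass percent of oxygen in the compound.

mol C = 0.1998 g CO₂ ÷ 44.009 g/mol = 0.0045400 mol
mol H = 2 × 0.03635 g H₂O ÷ 18.015 g/mol = 0.0040355 mol
mass O = 0.09088 − (0.054530 + 0.0040678) = 0.032282 g → mol O = 0.032282 ÷ 15.999 = 0.0020178 mol
mass % O = 0.032282 g ÷ 0.09088 g × 100%

35.52%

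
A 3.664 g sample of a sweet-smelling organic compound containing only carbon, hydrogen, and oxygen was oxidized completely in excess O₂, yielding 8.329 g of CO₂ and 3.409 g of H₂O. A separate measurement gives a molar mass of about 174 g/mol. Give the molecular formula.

mol C = 8.329 g CO₂ ÷ 44.009 g/mol = 0.18926 mol
mol H = 2 × 3.409 g H₂O ÷ 18.015 g/mol = 0.37846 mol
mass O = 3.664 − (2.2732 + 0.38149) = 1.0093 g → mol O = 1.0093 ÷ 15.999 = 0.063088 mol
Divide by the smallest (0.063088 mol): C 3.000, H 5.999, O 1.000
Empirical formula: C3H6O
Empirical-formula mass = 58.08 g/mol; 174 ÷ 58.08 ≈ 3, so the molecular formula is C9H18O3.

C9H18O3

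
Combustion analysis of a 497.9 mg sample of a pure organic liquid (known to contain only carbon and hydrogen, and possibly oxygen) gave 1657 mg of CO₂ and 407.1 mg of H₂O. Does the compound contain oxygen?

no

mol C = 1.657 g CO₂ ÷ 44.009 g/mol = 0.037651 mol
mol H = 2 × 0.4071 g H₂O ÷ 18.015 g/mol = 0.045196 mol
C and H together account for 0.49779 g — essentially the entire 0.4979 g sample — so the compound contains no oxygen.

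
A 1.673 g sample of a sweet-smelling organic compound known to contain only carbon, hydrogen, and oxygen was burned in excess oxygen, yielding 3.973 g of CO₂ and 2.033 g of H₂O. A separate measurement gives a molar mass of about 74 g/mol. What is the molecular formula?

mol C = 3.973 g CO₂ ÷ 44.009 g/mol = 0.090277 mol
mol H = 2 × 2.033 g H₂O ÷ 18.015 g/mol = 0.22570 mol
mass O = 1.673 − (1.0843 + 0.22751) = 0.36118 g → mol O = 0.36118 ÷ 15.999 = 0.022575 mol
Divide by the smallest (0.022575 mol): C 3.999, H 9.998, O 1.000
Empirical formula: C4H10O
Empirical-formula mass = 74.12 g/mol; 74 ÷ 74.12 ≈ 1, so the molecular formula is C4H10O.

C4H10O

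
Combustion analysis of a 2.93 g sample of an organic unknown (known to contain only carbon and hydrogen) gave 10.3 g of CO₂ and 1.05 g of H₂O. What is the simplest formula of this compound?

mol C = 10.3 g CO₂ ÷ 44.009 g/mol = 0.2340 mol
mol H = 2 × 1.05 g H₂O ÷ 18.015 g/mol = 0.1166 mol
Divide by the smallest (0.1166 mol): C 2.008, H 1.000

C2H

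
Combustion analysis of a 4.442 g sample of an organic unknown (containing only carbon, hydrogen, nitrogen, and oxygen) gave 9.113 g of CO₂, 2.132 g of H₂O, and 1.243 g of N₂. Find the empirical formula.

mol C = 9.113 g CO₂ ÷ 44.009 g/mol = 0.20707 mol
mol H = 2 × 2.132 g H₂O ÷ 18.015 g/mol = 0.23669 mol
mol N = 2 × 1.243 g N₂ ÷ 28.014 g/mol = 0.088741 mol
mass O = 4.442 − (2.4871 + 0.23859 + 1.2430) = 0.47328 g → mol O = 0.47328 ÷ 15.999 = 0.029582 mol
Divide by the smallest (0.029582 mol): C 7.000, H 8.001, N 3.000, O 1.000

C7H8N3O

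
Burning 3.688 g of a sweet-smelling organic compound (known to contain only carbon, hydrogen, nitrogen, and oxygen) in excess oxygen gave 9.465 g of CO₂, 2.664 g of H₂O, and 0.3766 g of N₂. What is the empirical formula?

C8H11NO

mol C = 9.465 g CO₂ ÷ 44.009 g/mol = 0.21507 mol
mol H = 2 × 2.664 g H₂O ÷ 18.015 g/mol = 0.29575 mol
mol N = 2 × 0.3766 g N₂ ÷ 28.014 g/mol = 0.026887 mol
mass O = 3.688 − (2.5832 + 0.29812 + 0.37660) = 0.43008 g → mol O = 0.43008 ÷ 15.999 = 0.026882 mol
Divide by the smallest (0.026882 mol): C 8.001, H 11.002, N 1.000, O 1.000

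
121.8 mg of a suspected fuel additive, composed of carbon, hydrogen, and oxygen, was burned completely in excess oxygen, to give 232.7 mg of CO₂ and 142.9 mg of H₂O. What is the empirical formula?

C2H6O

mol C = 0.2327 g CO₂ ÷ 44.009 g/mol = 0.0052876 mol
mol H = 2 × 0.1429 g H₂O ÷ 18.015 g/mol = 0.015865 mol
mass O = 0.1218 − (0.063509 + 0.015991) = 0.042300 g → mol O = 0.042300 ÷ 15.999 = 0.0026439 mol
Divide by the smallest (0.0026439 mol): C 2.000, H 6.000, O 1.000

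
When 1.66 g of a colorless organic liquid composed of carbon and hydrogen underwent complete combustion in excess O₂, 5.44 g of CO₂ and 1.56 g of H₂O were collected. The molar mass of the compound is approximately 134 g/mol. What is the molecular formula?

mol C = 5.44 g CO₂ ÷ 44.009 g/mol = 0.1236 mol
mol H = 2 × 1.56 g H₂O ÷ 18.015 g/mol = 0.1732 mol
Divide by the smallest (0.1236 mol): C 1.000, H 1.401
Multiplying each by 5 gives whole numbers: C 5.00, H 7.01
Empirical formula: C5H7
Empirical-formula mass = 67.11 g/mol; 134 ÷ 67.11 ≈ 2, so the molecular formula is C10H14.

C10H14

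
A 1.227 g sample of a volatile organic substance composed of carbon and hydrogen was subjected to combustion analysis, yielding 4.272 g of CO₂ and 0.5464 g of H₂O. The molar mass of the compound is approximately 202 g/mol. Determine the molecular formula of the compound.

mol C = 4.272 g CO₂ ÷ 44.009 g/mol = 0.097071 mol
mol H = 2 × 0.5464 g H₂O ÷ 18.015 g/mol = 0.060661 mol
Divide by the smallest (0.060661 mol): C 1.600, H 1.000
Multiplying each by 5 gives whole numbers: C 8.00, H 5.00
Empirical formula: C8H5
Empirical-formula mass = 101.13 g/mol; 202 ÷ 101.13 ≈ 2, so the molecular formula is C16H10.

C16H10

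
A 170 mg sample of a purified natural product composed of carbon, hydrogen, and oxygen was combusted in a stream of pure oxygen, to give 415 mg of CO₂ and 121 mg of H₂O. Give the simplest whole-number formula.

mol C = 0.415 g CO₂ ÷ 44.009 g/mol = 0.009430 mol
mol H = 2 × 0.121 g H₂O ÷ 18.015 g/mol = 0.01343 mol
mass O = 0.170 − (0.1133 + 0.01354) = 0.04320 g → mol O = 0.04320 ÷ 15.999 = 0.002700 mol
Divide by the smallest (0.002700 mol): C 3.493, H 4.975, O 1.000
Multiplying each by 2 gives whole numbers: C 6.99, H 9.95, O 2.00

C7H10O2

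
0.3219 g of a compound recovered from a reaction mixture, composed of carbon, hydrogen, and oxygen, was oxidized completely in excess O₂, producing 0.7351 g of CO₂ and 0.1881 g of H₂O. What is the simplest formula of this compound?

mol C = 0.7351 g CO₂ ÷ 44.009 g/mol = 0.016703 mol
mol H = 2 × 0.1881 g H₂O ÷ 18.015 g/mol = 0.020883 mol
mass O = 0.3219 − (0.20062 + 0.021050) = 0.10023 g → mol O = 0.10023 ÷ 15.999 = 0.0062645 mol
Divide by the smallest (0.0062645 mol): C 2.666, H 3.333, O 1.000
Multiplying each by 3 gives whole numbers: C 8.00, H 10.00, O 3.00

C8H10O3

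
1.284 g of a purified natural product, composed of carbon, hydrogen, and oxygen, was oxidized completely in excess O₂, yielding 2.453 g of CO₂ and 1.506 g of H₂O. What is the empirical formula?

C2H6O

mol C = 2.453 g CO₂ ÷ 44.009 g/mol = 0.055739 mol
mol H = 2 × 1.506 g H₂O ÷ 18.015 g/mol = 0.16719 mol
mass O = 1.284 − (0.66948 + 0.16853) = 0.44599 g → mol O = 0.44599 ÷ 15.999 = 0.027876 mol
Divide by the smallest (0.027876 mol): C 2.000, H 5.998, O 1.000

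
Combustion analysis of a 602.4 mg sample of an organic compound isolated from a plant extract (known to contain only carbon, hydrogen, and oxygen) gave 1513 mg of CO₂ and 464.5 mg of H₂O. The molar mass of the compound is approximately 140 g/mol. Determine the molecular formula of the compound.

mol C = 1.513 g CO₂ ÷ 44.009 g/mol = 0.034379 mol
mol H = 2 × 0.4645 g H₂O ÷ 18.015 g/mol = 0.051568 mol
mass O = 0.6024 − (0.41293 + 0.051981) = 0.13749 g → mol O = 0.13749 ÷ 15.999 = 0.0085936 mol
Divide by the smallest (0.0085936 mol): C 4.001, H 6.001, O 1.000
Empirical formula: C4H6O
Empirical-formula mass = 70.09 g/mol; 140 ÷ 70.09 ≈ 2, so the molecular formula is C8H12O2.

C8H12O2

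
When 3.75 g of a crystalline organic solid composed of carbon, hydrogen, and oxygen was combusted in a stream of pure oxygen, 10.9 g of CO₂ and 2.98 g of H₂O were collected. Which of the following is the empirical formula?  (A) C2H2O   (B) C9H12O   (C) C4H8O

mol C = 10.9 g CO₂ ÷ 44.009 g/mol = 0.2477 mol
mol H = 2 × 2.98 g H₂O ÷ 18.015 g/mol = 0.3308 mol
mass O = 3.75 − (2.975 + 0.3335) = 0.4417 g → mol O = 0.4417 ÷ 15.999 = 0.02761 mol
Divide by the smallest (0.02761 mol): C 8.972, H 11.984, O 1.000

(B) C9H12O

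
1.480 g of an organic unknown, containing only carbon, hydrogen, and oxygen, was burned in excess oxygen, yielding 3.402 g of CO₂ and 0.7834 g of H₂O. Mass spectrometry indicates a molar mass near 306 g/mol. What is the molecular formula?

C16H18O6

mol C = 3.402 g CO₂ ÷ 44.009 g/mol = 0.077302 mol
mol H = 2 × 0.7834 g H₂O ÷ 18.015 g/mol = 0.086972 mol
mass O = 1.480 − (0.92848 + 0.087668) = 0.46385 g → mol O = 0.46385 ÷ 15.999 = 0.028993 mol
Divide by the smallest (0.028993 mol): C 2.666, H 3.000, O 1.000
Multiplying each by 3 gives whole numbers: C 8.00, H 9.00, O 3.00
Empirical formula: C8H9O3
Empirical-formula mass = 153.16 g/mol; 306 ÷ 153.16 ≈ 2, so the molecular formula is C16H18O6.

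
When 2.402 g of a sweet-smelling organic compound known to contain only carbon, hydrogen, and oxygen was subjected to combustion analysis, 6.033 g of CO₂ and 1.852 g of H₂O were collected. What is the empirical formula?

mol C = 6.033 g CO₂ ÷ 44.009 g/mol = 0.13709 mol
mol H = 2 × 1.852 g H₂O ÷ 18.015 g/mol = 0.20561 mol
mass O = 2.402 − (1.6465 + 0.20725) = 0.54821 g → mol O = 0.54821 ÷ 15.999 = 0.034265 mol
Divide by the smallest (0.034265 mol): C 4.001, H 6.000, O 1.000

C4H6O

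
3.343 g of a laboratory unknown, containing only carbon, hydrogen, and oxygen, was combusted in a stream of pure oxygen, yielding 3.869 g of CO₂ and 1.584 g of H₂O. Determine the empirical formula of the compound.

mol C = 3.869 g CO₂ ÷ 44.009 g/mol = 0.087914 mol
mol H = 2 × 1.584 g H₂O ÷ 18.015 g/mol = 0.17585 mol
mass O = 3.343 − (1.0559 + 0.17726) = 2.1098 g → mol O = 2.1098 ÷ 15.999 = 0.13187 mol
Divide by the smallest (0.087914 mol): C 1.000, H 2.000, O 1.500
Multiplying each by 2 gives whole numbers: C 2.00, H 4.00, O 3.00

C2H4O3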